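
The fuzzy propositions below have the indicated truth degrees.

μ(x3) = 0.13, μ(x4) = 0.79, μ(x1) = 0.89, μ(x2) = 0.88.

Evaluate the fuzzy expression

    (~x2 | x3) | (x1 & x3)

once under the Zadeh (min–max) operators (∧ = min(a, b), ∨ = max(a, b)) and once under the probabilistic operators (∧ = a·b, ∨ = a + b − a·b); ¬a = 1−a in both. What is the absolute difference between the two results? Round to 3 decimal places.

0.193

Under Zadeh (min–max):
  ~x2 = 1 − 0.88 = 0.12
  ~x2 | x3 = max(a, b) on (0.12, 0.13) = 0.13
  x1 & x3 = min(a, b) on (0.89, 0.13) = 0.13
  (~x2 | x3) | (x1 & x3) = max(a, b) on (0.13, 0.13) = 0.13
  → value = 0.1300
Under probabilistic:
  ~x2 = 1 − 0.8800 = 0.1200
  ~x2 | x3 = a + b − a·b on (0.1200, 0.1300) = 0.2344
  x1 & x3 = a·b on (0.8900, 0.1300) = 0.1157
  (~x2 | x3) | (x1 & x3) = a + b − a·b on (0.2344, 0.1157) = 0.3230
  → value = 0.3230
|0.1300 − 0.3230| = 0.193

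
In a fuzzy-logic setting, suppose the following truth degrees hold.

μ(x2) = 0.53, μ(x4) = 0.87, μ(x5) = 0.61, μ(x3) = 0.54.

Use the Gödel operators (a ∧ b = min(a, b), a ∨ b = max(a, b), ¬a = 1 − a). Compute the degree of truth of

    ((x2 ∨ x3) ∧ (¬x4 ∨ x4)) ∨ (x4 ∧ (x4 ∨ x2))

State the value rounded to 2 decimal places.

0.87

x2 ∨ x3 = max(a, b) on (0.53, 0.54) = 0.54
¬x4 = 1 − 0.87 = 0.13
¬x4 ∨ x4 = max(a, b) on (0.13, 0.87) = 0.87
(x2 ∨ x3) ∧ (¬x4 ∨ x4) = min(a, b) on (0.54, 0.87) = 0.54
x4 ∨ x2 = max(a, b) on (0.87, 0.53) = 0.87
x4 ∧ (x4 ∨ x2) = min(a, b) on (0.87, 0.87) = 0.87
((x2 ∨ x3) ∧ (¬x4 ∨ x4)) ∨ (x4 ∧ (x4 ∨ x2)) = max(a, b) on (0.54, 0.87) = 0.87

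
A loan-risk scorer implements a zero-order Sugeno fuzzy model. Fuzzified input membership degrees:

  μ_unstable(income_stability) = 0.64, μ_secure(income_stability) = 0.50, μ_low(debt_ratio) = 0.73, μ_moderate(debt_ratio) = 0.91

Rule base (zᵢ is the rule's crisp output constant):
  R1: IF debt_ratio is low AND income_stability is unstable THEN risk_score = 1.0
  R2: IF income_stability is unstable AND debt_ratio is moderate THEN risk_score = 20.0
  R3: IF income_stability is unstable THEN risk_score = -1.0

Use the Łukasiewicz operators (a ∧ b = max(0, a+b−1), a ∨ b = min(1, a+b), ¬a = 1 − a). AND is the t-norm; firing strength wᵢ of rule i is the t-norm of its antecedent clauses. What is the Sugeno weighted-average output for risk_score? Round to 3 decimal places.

R1 (z=1.0): low=0.73, unstable=0.64; AND[max(0, a+b−1)] → w = 0.37
R2 (z=20.0): unstable=0.64, moderate=0.91; AND[max(0, a+b−1)] → w = 0.55
R3 (z=-1.0): unstable=0.64 → w = 0.64
Weighted average = (0.37·1.0 + 0.55·20.0 + 0.64·-1.0) / (0.37 + 0.55 + 0.64)
  = 10.7300 / 1.5600 = 6.878

6.878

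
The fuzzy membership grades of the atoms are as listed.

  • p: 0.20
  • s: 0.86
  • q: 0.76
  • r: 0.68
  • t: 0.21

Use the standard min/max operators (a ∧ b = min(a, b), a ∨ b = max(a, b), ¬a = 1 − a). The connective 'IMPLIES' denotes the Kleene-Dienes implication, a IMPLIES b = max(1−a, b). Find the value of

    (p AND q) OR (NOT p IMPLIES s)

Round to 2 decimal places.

p AND q = min(a, b) on (0.20, 0.76) = 0.20
NOT p = 1 − 0.20 = 0.80
NOT p IMPLIES s  [Kleene-Dienes: max(1−a, b)] with a=0.80, b=0.86 → 0.86
(p AND q) OR (NOT p IMPLIES s) = max(a, b) on (0.20, 0.86) = 0.86

0.86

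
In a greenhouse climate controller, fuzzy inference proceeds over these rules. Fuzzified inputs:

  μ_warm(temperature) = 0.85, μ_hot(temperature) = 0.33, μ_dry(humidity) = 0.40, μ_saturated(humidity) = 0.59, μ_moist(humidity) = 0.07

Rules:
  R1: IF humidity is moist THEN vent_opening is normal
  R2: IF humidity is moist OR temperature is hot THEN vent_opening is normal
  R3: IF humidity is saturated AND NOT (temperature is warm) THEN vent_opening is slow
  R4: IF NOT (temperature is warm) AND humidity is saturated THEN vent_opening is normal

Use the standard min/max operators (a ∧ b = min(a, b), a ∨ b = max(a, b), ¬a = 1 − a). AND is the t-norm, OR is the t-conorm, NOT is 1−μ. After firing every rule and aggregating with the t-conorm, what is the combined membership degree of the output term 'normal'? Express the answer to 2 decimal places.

0.33

R1: moist=0.07 → w = 0.07
R2: moist=0.07, hot=0.33; OR[max(a, b)] → w = 0.33
R3: saturated=0.59, ¬warm=1−0.85=0.15; AND[min(a, b)] → w = 0.15
R4: ¬warm=1−0.85=0.15, saturated=0.59; AND[min(a, b)] → w = 0.15
Rules with consequent 'normal': {R1, R2, R4} → strengths 0.07, 0.33, 0.15
Aggregate via t-conorm [max(a, b)]: 0.33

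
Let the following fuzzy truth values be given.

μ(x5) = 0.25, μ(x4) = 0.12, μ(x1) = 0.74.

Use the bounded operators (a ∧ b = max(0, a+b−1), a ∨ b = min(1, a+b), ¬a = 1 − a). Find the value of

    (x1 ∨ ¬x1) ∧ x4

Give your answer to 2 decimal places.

0.12

¬x1 = 1 − 0.74 = 0.26
x1 ∨ ¬x1 = min(1, a+b) on (0.74, 0.26) = 1.00
(x1 ∨ ¬x1) ∧ x4 = max(0, a+b−1) on (1.00, 0.12) = 0.12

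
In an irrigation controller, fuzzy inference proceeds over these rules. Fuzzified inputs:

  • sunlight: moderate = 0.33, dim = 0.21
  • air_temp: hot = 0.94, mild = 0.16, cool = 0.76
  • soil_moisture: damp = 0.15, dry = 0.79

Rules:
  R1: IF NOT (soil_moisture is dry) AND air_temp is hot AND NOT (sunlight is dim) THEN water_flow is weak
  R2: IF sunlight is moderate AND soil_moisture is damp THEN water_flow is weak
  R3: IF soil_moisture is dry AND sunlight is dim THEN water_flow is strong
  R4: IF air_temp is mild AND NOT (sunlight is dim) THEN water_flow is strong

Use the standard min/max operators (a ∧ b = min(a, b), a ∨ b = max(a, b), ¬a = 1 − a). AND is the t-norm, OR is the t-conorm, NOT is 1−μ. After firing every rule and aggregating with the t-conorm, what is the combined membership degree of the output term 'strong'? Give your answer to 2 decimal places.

R1: ¬dry=1−0.79=0.21, hot=0.94, ¬dim=1−0.21=0.79; AND[min(a, b)] → w = 0.21
R2: moderate=0.33, damp=0.15; AND[min(a, b)] → w = 0.15
R3: dry=0.79, dim=0.21; AND[min(a, b)] → w = 0.21
R4: mild=0.16, ¬dim=1−0.21=0.79; AND[min(a, b)] → w = 0.16
Rules with consequent 'strong': {R3, R4} → strengths 0.21, 0.16
Aggregate via t-conorm [max(a, b)]: 0.21

0.21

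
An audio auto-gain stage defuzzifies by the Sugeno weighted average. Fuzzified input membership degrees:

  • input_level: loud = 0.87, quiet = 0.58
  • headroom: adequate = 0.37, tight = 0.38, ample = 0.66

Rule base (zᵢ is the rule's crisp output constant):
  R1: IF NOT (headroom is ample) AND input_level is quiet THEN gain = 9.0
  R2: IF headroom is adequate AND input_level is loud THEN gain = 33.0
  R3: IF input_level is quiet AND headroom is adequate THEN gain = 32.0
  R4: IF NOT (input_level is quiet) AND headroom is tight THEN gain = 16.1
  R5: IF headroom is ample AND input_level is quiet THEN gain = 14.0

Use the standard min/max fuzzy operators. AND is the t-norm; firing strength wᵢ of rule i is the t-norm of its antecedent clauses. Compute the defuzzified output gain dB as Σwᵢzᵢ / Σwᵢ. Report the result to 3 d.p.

R1 (z=9.0): ¬ample=1−0.66=0.34, quiet=0.58; AND[min(a, b)] → w = 0.34
R2 (z=33.0): adequate=0.37, loud=0.87; AND[min(a, b)] → w = 0.37
R3 (z=32.0): quiet=0.58, adequate=0.37; AND[min(a, b)] → w = 0.37
R4 (z=16.1): ¬quiet=1−0.58=0.42, tight=0.38; AND[min(a, b)] → w = 0.38
R5 (z=14.0): ample=0.66, quiet=0.58; AND[min(a, b)] → w = 0.58
Weighted average = (0.34·9.0 + 0.37·33.0 + 0.37·32.0 + 0.38·16.1 + 0.58·14.0) / (0.34 + 0.37 + 0.37 + 0.38 + 0.58)
  = 41.3480 / 2.0400 = 20.269

20.269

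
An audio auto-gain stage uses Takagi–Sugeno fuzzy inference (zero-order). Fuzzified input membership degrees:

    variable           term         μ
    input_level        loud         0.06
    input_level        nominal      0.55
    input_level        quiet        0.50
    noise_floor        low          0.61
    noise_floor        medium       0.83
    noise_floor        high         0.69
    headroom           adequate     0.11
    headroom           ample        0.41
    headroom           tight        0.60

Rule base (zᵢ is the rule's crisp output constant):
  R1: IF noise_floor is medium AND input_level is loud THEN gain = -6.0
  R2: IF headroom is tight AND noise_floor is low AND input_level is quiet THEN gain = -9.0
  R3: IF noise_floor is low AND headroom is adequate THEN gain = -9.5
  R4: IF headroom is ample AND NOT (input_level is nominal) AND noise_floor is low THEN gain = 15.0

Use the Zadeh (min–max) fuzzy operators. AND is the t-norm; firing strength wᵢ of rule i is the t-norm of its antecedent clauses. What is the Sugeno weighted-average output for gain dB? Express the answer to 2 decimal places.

R1 (z=-6.0): medium=0.83, loud=0.06; AND[min(a, b)] → w = 0.06
R2 (z=-9.0): tight=0.60, low=0.61, quiet=0.50; AND[min(a, b)] → w = 0.50
R3 (z=-9.5): low=0.61, adequate=0.11; AND[min(a, b)] → w = 0.11
R4 (z=15.0): ample=0.41, ¬nominal=1−0.55=0.45, low=0.61; AND[min(a, b)] → w = 0.41
Weighted average = (0.06·-6.0 + 0.50·-9.0 + 0.11·-9.5 + 0.41·15.0) / (0.06 + 0.50 + 0.11 + 0.41)
  = 0.2450 / 1.0800 = 0.23

0.23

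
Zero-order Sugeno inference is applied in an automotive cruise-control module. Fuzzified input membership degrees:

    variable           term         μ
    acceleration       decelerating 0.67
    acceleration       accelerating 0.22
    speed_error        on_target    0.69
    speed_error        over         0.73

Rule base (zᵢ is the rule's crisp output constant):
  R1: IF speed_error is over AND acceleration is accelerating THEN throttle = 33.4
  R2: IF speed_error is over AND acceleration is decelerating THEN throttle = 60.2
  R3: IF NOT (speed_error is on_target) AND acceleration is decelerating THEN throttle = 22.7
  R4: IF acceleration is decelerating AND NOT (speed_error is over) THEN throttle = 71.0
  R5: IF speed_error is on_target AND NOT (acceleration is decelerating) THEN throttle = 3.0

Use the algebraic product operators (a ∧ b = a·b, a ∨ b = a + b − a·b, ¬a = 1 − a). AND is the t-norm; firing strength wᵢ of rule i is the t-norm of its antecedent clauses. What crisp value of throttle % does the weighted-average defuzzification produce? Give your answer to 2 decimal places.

41.90

R1 (z=33.4): over=0.73, accelerating=0.22; AND[a·b] → w = 0.1606
R2 (z=60.2): over=0.73, decelerating=0.67; AND[a·b] → w = 0.4891
R3 (z=22.7): ¬on_target=1−0.69=0.31, decelerating=0.67; AND[a·b] → w = 0.2077
R4 (z=71.0): decelerating=0.67, ¬over=1−0.73=0.27; AND[a·b] → w = 0.1809
R5 (z=3.0): on_target=0.69, ¬decelerating=1−0.67=0.33; AND[a·b] → w = 0.2277
Weighted average = (0.1606·33.4 + 0.4891·60.2 + 0.2077·22.7 + 0.1809·71.0 + 0.2277·3.0) / (0.1606 + 0.4891 + 0.2077 + 0.1809 + 0.2277)
  = 53.0497 / 1.2660 = 41.90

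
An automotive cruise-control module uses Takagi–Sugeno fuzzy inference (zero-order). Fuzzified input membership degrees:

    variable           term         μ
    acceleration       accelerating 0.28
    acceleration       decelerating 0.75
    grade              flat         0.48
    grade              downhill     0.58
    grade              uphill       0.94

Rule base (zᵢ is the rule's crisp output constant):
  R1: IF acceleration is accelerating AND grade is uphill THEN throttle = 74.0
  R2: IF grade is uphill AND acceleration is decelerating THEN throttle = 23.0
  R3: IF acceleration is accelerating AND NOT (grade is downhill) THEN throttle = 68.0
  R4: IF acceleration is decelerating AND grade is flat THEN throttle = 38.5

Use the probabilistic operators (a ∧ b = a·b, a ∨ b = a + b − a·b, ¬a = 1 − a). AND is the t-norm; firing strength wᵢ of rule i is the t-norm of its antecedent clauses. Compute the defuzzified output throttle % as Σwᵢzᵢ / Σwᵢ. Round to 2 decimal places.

39.80

R1 (z=74.0): accelerating=0.28, uphill=0.94; AND[a·b] → w = 0.2632
R2 (z=23.0): uphill=0.94, decelerating=0.75; AND[a·b] → w = 0.7050
R3 (z=68.0): accelerating=0.28, ¬downhill=1−0.58=0.42; AND[a·b] → w = 0.1176
R4 (z=38.5): decelerating=0.75, flat=0.48; AND[a·b] → w = 0.3600
Weighted average = (0.2632·74.0 + 0.7050·23.0 + 0.1176·68.0 + 0.3600·38.5) / (0.2632 + 0.7050 + 0.1176 + 0.3600)
  = 57.5486 / 1.4458 = 39.80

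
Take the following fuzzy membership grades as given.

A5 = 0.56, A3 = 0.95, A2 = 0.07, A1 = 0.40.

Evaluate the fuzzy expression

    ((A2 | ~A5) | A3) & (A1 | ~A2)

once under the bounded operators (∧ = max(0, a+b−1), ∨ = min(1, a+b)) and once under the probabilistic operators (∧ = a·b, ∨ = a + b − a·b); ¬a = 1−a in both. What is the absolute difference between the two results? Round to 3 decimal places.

Under bounded:
  ~A5 = 1 − 0.56 = 0.44
  A2 | ~A5 = min(1, a+b) on (0.07, 0.44) = 0.51
  (A2 | ~A5) | A3 = min(1, a+b) on (0.51, 0.95) = 1.00
  ~A2 = 1 − 0.07 = 0.93
  A1 | ~A2 = min(1, a+b) on (0.40, 0.93) = 1.00
  ((A2 | ~A5) | A3) & (A1 | ~A2) = max(0, a+b−1) on (1.00, 1.00) = 1.00
  → value = 1.0000
Under probabilistic:
  ~A5 = 1 − 0.5600 = 0.4400
  A2 | ~A5 = a + b − a·b on (0.0700, 0.4400) = 0.4792
  (A2 | ~A5) | A3 = a + b − a·b on (0.4792, 0.9500) = 0.9740
  ~A2 = 1 − 0.0700 = 0.9300
  A1 | ~A2 = a + b − a·b on (0.4000, 0.9300) = 0.9580
  ((A2 | ~A5) | A3) & (A1 | ~A2) = a·b on (0.9740, 0.9580) = 0.9331
  → value = 0.9331
|1.0000 − 0.9331| = 0.067

0.067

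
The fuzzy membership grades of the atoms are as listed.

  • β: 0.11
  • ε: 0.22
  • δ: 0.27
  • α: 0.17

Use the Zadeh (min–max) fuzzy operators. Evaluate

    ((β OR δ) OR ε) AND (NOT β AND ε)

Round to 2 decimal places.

β OR δ = max(a, b) on (0.11, 0.27) = 0.27
(β OR δ) OR ε = max(a, b) on (0.27, 0.22) = 0.27
NOT β = 1 − 0.11 = 0.89
NOT β AND ε = min(a, b) on (0.89, 0.22) = 0.22
((β OR δ) OR ε) AND (NOT β AND ε) = min(a, b) on (0.27, 0.22) = 0.22

0.22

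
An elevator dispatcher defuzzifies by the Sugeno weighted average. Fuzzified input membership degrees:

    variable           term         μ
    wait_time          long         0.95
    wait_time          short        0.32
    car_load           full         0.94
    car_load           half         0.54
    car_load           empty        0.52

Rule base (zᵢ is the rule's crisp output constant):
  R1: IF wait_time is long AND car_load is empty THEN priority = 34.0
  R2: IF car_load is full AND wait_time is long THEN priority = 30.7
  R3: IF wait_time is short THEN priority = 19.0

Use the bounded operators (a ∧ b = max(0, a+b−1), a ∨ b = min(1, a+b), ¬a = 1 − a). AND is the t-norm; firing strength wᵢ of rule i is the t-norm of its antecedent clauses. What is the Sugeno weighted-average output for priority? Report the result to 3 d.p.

R1 (z=34.0): long=0.95, empty=0.52; AND[max(0, a+b−1)] → w = 0.47
R2 (z=30.7): full=0.94, long=0.95; AND[max(0, a+b−1)] → w = 0.89
R3 (z=19.0): short=0.32 → w = 0.32
Weighted average = (0.47·34.0 + 0.89·30.7 + 0.32·19.0) / (0.47 + 0.89 + 0.32)
  = 49.3830 / 1.6800 = 29.395

29.395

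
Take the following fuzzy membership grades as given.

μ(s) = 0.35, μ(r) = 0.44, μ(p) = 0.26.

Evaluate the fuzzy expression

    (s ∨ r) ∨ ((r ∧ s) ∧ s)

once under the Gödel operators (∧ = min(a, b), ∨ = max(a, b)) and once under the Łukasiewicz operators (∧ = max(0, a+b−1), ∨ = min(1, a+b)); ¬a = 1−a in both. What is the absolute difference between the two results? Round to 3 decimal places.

Under Gödel:
  s ∨ r = max(a, b) on (0.35, 0.44) = 0.44
  r ∧ s = min(a, b) on (0.44, 0.35) = 0.35
  (r ∧ s) ∧ s = min(a, b) on (0.35, 0.35) = 0.35
  (s ∨ r) ∨ ((r ∧ s) ∧ s) = max(a, b) on (0.44, 0.35) = 0.44
  → value = 0.4400
Under Łukasiewicz:
  s ∨ r = min(1, a+b) on (0.35, 0.44) = 0.79
  r ∧ s = max(0, a+b−1) on (0.44, 0.35) = 0.00
  (r ∧ s) ∧ s = max(0, a+b−1) on (0.00, 0.35) = 0.00
  (s ∨ r) ∨ ((r ∧ s) ∧ s) = min(1, a+b) on (0.79, 0.00) = 0.79
  → value = 0.7900
|0.4400 − 0.7900| = 0.350

0.350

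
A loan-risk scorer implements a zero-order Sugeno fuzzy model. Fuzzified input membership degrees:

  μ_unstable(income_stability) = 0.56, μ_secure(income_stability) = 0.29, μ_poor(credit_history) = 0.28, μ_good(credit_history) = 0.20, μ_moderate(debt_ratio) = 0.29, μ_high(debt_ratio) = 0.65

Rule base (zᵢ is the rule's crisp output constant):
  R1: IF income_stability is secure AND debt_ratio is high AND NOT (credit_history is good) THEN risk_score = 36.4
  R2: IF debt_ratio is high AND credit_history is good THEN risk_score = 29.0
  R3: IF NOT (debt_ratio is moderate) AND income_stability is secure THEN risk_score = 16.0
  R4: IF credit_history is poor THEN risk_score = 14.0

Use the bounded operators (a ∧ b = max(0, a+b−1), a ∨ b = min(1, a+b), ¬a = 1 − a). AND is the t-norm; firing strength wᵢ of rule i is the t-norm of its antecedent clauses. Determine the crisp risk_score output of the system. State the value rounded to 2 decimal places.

14.00

R1 (z=36.4): secure=0.29, high=0.65, ¬good=1−0.20=0.80; AND[max(0, a+b−1)] → w = 0.00
R2 (z=29.0): high=0.65, good=0.20; AND[max(0, a+b−1)] → w = 0.00
R3 (z=16.0): ¬moderate=1−0.29=0.71, secure=0.29; AND[max(0, a+b−1)] → w = 0.00
R4 (z=14.0): poor=0.28 → w = 0.28
Weighted average = (0.00·36.4 + 0.00·29.0 + 0.00·16.0 + 0.28·14.0) / (0.00 + 0.00 + 0.00 + 0.28)
  = 3.9200 / 0.2800 = 14.00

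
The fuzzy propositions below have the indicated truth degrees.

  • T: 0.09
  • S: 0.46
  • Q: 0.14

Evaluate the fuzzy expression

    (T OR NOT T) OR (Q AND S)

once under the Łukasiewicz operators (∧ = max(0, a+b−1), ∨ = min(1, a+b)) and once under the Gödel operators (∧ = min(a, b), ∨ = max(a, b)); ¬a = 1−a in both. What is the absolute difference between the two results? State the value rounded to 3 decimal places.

0.090

Under Łukasiewicz:
  NOT T = 1 − 0.09 = 0.91
  T OR NOT T = min(1, a+b) on (0.09, 0.91) = 1.00
  Q AND S = max(0, a+b−1) on (0.14, 0.46) = 0.00
  (T OR NOT T) OR (Q AND S) = min(1, a+b) on (1.00, 0.00) = 1.00
  → value = 1.0000
Under Gödel:
  NOT T = 1 − 0.09 = 0.91
  T OR NOT T = max(a, b) on (0.09, 0.91) = 0.91
  Q AND S = min(a, b) on (0.14, 0.46) = 0.14
  (T OR NOT T) OR (Q AND S) = max(a, b) on (0.91, 0.14) = 0.91
  → value = 0.9100
|1.0000 − 0.9100| = 0.090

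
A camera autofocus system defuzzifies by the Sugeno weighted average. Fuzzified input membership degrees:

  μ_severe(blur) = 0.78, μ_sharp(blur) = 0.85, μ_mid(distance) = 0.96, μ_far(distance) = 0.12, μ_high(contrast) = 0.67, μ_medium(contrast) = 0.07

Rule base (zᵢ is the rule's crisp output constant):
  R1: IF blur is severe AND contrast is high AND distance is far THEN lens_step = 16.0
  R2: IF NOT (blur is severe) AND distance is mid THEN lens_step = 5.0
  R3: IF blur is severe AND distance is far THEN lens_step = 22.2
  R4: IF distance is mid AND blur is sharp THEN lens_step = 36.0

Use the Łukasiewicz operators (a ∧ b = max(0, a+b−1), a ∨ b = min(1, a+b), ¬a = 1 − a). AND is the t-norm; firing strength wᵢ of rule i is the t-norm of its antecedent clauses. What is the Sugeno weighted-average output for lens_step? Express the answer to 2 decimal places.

30.36

R1 (z=16.0): severe=0.78, high=0.67, far=0.12; AND[max(0, a+b−1)] → w = 0.00
R2 (z=5.0): ¬severe=1−0.78=0.22, mid=0.96; AND[max(0, a+b−1)] → w = 0.18
R3 (z=22.2): severe=0.78, far=0.12; AND[max(0, a+b−1)] → w = 0.00
R4 (z=36.0): mid=0.96, sharp=0.85; AND[max(0, a+b−1)] → w = 0.81
Weighted average = (0.00·16.0 + 0.18·5.0 + 0.00·22.2 + 0.81·36.0) / (0.00 + 0.18 + 0.00 + 0.81)
  = 30.0600 / 0.9900 = 30.36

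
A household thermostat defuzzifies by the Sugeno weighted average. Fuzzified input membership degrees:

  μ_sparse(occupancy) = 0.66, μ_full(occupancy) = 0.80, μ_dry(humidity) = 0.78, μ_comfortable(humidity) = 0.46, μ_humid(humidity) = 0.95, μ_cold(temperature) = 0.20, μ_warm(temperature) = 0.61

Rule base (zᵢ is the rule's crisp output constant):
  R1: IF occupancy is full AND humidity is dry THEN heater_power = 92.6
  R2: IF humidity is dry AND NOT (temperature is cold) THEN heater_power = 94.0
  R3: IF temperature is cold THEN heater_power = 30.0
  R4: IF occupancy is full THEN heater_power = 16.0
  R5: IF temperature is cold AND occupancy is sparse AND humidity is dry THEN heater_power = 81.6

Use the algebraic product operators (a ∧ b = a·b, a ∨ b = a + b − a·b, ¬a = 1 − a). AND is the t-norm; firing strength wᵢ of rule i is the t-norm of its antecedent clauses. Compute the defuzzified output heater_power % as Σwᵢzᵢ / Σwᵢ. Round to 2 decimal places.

61.10

R1 (z=92.6): full=0.80, dry=0.78; AND[a·b] → w = 0.6240
R2 (z=94.0): dry=0.78, ¬cold=1−0.20=0.80; AND[a·b] → w = 0.6240
R3 (z=30.0): cold=0.20 → w = 0.2000
R4 (z=16.0): full=0.80 → w = 0.8000
R5 (z=81.6): cold=0.20, sparse=0.66, dry=0.78; AND[a·b] → w = 0.1030
Weighted average = (0.6240·92.6 + 0.6240·94.0 + 0.2000·30.0 + 0.8000·16.0 + 0.1030·81.6) / (0.6240 + 0.6240 + 0.2000 + 0.8000 + 0.1030)
  = 143.6399 / 2.3510 = 61.10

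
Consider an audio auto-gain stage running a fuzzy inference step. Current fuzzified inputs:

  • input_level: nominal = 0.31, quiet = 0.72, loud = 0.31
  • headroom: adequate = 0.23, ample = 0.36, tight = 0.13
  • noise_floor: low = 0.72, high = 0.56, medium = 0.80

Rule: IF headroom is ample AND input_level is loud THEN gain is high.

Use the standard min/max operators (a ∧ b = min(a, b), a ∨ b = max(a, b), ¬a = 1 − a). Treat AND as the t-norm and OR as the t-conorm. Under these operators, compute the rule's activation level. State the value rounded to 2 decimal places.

firing strength: ample=0.36, loud=0.31; AND[min(a, b)] → w = 0.31

0.31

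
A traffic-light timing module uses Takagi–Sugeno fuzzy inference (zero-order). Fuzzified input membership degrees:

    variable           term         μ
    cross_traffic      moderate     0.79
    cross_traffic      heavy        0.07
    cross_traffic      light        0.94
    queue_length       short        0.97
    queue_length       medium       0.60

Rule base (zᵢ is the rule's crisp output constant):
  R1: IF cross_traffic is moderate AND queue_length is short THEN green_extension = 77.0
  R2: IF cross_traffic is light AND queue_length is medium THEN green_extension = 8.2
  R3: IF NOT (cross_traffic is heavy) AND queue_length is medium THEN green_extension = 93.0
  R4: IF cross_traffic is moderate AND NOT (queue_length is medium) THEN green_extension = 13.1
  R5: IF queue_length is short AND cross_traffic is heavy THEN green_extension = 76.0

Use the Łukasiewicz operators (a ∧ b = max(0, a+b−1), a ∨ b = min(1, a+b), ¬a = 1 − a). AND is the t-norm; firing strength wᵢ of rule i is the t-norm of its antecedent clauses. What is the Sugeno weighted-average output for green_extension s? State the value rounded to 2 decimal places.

57.17

R1 (z=77.0): moderate=0.79, short=0.97; AND[max(0, a+b−1)] → w = 0.76
R2 (z=8.2): light=0.94, medium=0.60; AND[max(0, a+b−1)] → w = 0.54
R3 (z=93.0): ¬heavy=1−0.07=0.93, medium=0.60; AND[max(0, a+b−1)] → w = 0.53
R4 (z=13.1): moderate=0.79, ¬medium=1−0.60=0.40; AND[max(0, a+b−1)] → w = 0.19
R5 (z=76.0): short=0.97, heavy=0.07; AND[max(0, a+b−1)] → w = 0.04
Weighted average = (0.76·77.0 + 0.54·8.2 + 0.53·93.0 + 0.19·13.1 + 0.04·76.0) / (0.76 + 0.54 + 0.53 + 0.19 + 0.04)
  = 117.7670 / 2.0600 = 57.17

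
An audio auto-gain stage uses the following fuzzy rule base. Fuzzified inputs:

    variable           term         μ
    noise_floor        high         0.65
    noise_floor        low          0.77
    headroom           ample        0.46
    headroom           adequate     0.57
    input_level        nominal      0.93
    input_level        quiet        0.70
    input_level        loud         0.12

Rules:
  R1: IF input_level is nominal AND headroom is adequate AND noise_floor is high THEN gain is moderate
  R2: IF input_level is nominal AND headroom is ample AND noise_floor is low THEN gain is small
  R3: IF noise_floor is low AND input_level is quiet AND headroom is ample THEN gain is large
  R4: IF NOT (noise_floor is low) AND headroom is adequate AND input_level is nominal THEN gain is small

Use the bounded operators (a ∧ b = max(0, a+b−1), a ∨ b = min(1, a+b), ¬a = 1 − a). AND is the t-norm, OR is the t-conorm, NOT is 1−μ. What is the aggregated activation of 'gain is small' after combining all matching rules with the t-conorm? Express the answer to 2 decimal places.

0.16

R1: nominal=0.93, adequate=0.57, high=0.65; AND[max(0, a+b−1)] → w = 0.15
R2: nominal=0.93, ample=0.46, low=0.77; AND[max(0, a+b−1)] → w = 0.16
R3: low=0.77, quiet=0.70, ample=0.46; AND[max(0, a+b−1)] → w = 0.00
R4: ¬low=1−0.77=0.23, adequate=0.57, nominal=0.93; AND[max(0, a+b−1)] → w = 0.00
Rules with consequent 'small': {R2, R4} → strengths 0.16, 0.00
Aggregate via t-conorm [min(1, a+b)]: 0.16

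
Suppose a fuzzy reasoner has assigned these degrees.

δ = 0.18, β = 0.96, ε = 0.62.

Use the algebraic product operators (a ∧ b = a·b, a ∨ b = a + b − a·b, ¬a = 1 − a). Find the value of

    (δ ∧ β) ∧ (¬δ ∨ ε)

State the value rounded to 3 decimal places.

δ ∧ β = a·b on (0.1800, 0.9600) = 0.1728
¬δ = 1 − 0.1800 = 0.8200
¬δ ∨ ε = a + b − a·b on (0.8200, 0.6200) = 0.9316
(δ ∧ β) ∧ (¬δ ∨ ε) = a·b on (0.1728, 0.9316) = 0.1610

0.161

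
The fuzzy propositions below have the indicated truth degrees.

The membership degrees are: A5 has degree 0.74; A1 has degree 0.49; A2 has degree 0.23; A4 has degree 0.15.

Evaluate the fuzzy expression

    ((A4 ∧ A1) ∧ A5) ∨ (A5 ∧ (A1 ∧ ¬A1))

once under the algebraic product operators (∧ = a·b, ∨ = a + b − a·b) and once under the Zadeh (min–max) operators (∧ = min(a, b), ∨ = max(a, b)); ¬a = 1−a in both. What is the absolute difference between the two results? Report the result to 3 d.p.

Under algebraic product:
  A4 ∧ A1 = a·b on (0.1500, 0.4900) = 0.0735
  (A4 ∧ A1) ∧ A5 = a·b on (0.0735, 0.7400) = 0.0544
  ¬A1 = 1 − 0.4900 = 0.5100
  A1 ∧ ¬A1 = a·b on (0.4900, 0.5100) = 0.2499
  A5 ∧ (A1 ∧ ¬A1) = a·b on (0.7400, 0.2499) = 0.1849
  ((A4 ∧ A1) ∧ A5) ∨ (A5 ∧ (A1 ∧ ¬A1)) = a + b − a·b on (0.0544, 0.1849) = 0.2293
  → value = 0.2293
Under Zadeh (min–max):
  A4 ∧ A1 = min(a, b) on (0.15, 0.49) = 0.15
  (A4 ∧ A1) ∧ A5 = min(a, b) on (0.15, 0.74) = 0.15
  ¬A1 = 1 − 0.49 = 0.51
  A1 ∧ ¬A1 = min(a, b) on (0.49, 0.51) = 0.49
  A5 ∧ (A1 ∧ ¬A1) = min(a, b) on (0.74, 0.49) = 0.49
  ((A4 ∧ A1) ∧ A5) ∨ (A5 ∧ (A1 ∧ ¬A1)) = max(a, b) on (0.15, 0.49) = 0.49
  → value = 0.4900
|0.2293 − 0.4900| = 0.261

0.261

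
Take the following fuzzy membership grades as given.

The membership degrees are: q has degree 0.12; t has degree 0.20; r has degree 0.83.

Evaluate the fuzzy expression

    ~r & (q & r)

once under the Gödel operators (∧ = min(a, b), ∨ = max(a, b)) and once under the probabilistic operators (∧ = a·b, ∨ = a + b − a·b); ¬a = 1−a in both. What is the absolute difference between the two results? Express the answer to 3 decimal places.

Under Gödel:
  ~r = 1 − 0.83 = 0.17
  q & r = min(a, b) on (0.12, 0.83) = 0.12
  ~r & (q & r) = min(a, b) on (0.17, 0.12) = 0.12
  → value = 0.1200
Under probabilistic:
  ~r = 1 − 0.8300 = 0.1700
  q & r = a·b on (0.1200, 0.8300) = 0.0996
  ~r & (q & r) = a·b on (0.1700, 0.0996) = 0.0169
  → value = 0.0169
|0.1200 − 0.0169| = 0.103

0.103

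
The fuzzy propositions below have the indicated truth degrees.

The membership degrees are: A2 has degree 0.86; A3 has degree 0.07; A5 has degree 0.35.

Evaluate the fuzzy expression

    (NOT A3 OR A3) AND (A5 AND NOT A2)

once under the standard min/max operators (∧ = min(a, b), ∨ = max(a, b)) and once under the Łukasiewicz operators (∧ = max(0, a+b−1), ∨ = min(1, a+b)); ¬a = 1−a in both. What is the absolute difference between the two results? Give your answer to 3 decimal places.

Under standard min/max:
  NOT A3 = 1 − 0.07 = 0.93
  NOT A3 OR A3 = max(a, b) on (0.93, 0.07) = 0.93
  NOT A2 = 1 − 0.86 = 0.14
  A5 AND NOT A2 = min(a, b) on (0.35, 0.14) = 0.14
  (NOT A3 OR A3) AND (A5 AND NOT A2) = min(a, b) on (0.93, 0.14) = 0.14
  → value = 0.1400
Under Łukasiewicz:
  NOT A3 = 1 − 0.07 = 0.93
  NOT A3 OR A3 = min(1, a+b) on (0.93, 0.07) = 1.00
  NOT A2 = 1 − 0.86 = 0.14
  A5 AND NOT A2 = max(0, a+b−1) on (0.35, 0.14) = 0.00
  (NOT A3 OR A3) AND (A5 AND NOT A2) = max(0, a+b−1) on (1.00, 0.00) = 0.00
  → value = 0.0000
|0.1400 − 0.0000| = 0.140

0.140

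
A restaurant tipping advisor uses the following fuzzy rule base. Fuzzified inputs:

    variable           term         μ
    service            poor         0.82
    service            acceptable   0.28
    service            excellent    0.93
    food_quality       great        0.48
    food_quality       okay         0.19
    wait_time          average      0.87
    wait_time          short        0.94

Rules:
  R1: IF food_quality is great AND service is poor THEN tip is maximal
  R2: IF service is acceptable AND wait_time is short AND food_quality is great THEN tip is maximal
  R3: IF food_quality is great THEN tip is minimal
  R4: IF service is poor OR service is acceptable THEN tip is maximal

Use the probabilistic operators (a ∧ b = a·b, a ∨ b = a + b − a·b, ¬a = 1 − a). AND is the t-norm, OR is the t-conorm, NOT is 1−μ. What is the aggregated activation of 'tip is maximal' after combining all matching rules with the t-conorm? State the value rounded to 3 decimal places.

0.931

R1: great=0.48, poor=0.82; AND[a·b] → w = 0.3936
R2: acceptable=0.28, short=0.94, great=0.48; AND[a·b] → w = 0.1263
R3: great=0.48 → w = 0.4800
R4: poor=0.82, acceptable=0.28; OR[a + b − a·b] → w = 0.8704
Rules with consequent 'maximal': {R1, R2, R4} → strengths 0.3936, 0.1263, 0.8704
Aggregate via t-conorm [a + b − a·b]: 0.9313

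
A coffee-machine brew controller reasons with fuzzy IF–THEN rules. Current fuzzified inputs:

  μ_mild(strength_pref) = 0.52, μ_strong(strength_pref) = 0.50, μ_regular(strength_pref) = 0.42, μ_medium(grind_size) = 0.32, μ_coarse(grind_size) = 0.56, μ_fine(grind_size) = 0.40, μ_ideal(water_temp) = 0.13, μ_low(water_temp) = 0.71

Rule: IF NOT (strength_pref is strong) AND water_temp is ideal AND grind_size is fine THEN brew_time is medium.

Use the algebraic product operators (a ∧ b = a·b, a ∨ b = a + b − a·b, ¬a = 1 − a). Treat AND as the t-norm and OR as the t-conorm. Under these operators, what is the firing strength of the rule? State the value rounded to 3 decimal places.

firing strength: ¬strong=1−0.50=0.50, ideal=0.13, fine=0.40; AND[a·b] → w = 0.0260

0.026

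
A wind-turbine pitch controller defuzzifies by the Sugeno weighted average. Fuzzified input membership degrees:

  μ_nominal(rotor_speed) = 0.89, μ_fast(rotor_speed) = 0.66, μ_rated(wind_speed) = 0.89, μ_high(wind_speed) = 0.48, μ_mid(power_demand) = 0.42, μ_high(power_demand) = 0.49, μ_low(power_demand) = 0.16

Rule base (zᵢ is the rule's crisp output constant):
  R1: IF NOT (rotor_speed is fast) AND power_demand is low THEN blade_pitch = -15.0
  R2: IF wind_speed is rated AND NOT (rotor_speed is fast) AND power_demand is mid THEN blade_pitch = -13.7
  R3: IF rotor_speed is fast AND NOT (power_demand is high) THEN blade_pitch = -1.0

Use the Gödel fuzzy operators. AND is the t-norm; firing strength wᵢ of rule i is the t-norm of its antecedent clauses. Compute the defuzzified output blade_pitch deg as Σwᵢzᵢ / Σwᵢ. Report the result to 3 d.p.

R1 (z=-15.0): ¬fast=1−0.66=0.34, low=0.16; AND[min(a, b)] → w = 0.16
R2 (z=-13.7): rated=0.89, ¬fast=1−0.66=0.34, mid=0.42; AND[min(a, b)] → w = 0.34
R3 (z=-1.0): fast=0.66, ¬high=1−0.49=0.51; AND[min(a, b)] → w = 0.51
Weighted average = (0.16·-15.0 + 0.34·-13.7 + 0.51·-1.0) / (0.16 + 0.34 + 0.51)
  = -7.5680 / 1.0100 = -7.493

-7.493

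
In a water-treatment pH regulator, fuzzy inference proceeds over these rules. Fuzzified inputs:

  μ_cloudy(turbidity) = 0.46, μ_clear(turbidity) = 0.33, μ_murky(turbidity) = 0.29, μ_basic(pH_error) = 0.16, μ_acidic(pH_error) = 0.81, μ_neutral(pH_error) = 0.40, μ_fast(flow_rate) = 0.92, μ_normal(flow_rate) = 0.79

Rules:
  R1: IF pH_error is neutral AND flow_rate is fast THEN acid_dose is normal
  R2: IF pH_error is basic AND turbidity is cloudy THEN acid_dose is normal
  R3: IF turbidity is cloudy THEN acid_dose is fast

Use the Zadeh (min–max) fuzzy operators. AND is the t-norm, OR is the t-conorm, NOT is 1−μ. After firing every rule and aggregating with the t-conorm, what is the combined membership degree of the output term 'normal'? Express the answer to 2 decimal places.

0.40

R1: neutral=0.40, fast=0.92; AND[min(a, b)] → w = 0.40
R2: basic=0.16, cloudy=0.46; AND[min(a, b)] → w = 0.16
R3: cloudy=0.46 → w = 0.46
Rules with consequent 'normal': {R1, R2} → strengths 0.40, 0.16
Aggregate via t-conorm [max(a, b)]: 0.40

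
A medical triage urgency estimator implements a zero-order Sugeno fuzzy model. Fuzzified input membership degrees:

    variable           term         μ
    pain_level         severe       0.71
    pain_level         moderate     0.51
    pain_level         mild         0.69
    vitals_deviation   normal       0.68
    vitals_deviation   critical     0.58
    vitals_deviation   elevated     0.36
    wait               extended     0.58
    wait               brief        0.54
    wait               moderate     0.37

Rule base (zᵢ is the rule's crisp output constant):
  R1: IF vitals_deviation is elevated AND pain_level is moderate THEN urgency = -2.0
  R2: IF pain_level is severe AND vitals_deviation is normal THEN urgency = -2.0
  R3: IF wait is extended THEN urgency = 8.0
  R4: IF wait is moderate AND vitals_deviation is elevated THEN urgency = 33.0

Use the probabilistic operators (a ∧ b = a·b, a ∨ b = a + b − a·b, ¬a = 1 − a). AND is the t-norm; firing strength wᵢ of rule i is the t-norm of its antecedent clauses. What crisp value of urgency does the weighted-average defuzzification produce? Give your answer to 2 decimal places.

R1 (z=-2.0): elevated=0.36, moderate=0.51; AND[a·b] → w = 0.1836
R2 (z=-2.0): severe=0.71, normal=0.68; AND[a·b] → w = 0.4828
R3 (z=8.0): extended=0.58 → w = 0.5800
R4 (z=33.0): moderate=0.37, elevated=0.36; AND[a·b] → w = 0.1332
Weighted average = (0.1836·-2.0 + 0.4828·-2.0 + 0.5800·8.0 + 0.1332·33.0) / (0.1836 + 0.4828 + 0.5800 + 0.1332)
  = 7.7028 / 1.3796 = 5.58

5.58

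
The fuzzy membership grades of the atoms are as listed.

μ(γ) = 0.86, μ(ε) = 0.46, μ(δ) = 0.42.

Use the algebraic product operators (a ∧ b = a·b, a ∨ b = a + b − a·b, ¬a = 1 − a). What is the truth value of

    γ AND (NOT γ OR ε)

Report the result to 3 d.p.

NOT γ = 1 − 0.8600 = 0.1400
NOT γ OR ε = a + b − a·b on (0.1400, 0.4600) = 0.5356
γ AND (NOT γ OR ε) = a·b on (0.8600, 0.5356) = 0.4606

0.461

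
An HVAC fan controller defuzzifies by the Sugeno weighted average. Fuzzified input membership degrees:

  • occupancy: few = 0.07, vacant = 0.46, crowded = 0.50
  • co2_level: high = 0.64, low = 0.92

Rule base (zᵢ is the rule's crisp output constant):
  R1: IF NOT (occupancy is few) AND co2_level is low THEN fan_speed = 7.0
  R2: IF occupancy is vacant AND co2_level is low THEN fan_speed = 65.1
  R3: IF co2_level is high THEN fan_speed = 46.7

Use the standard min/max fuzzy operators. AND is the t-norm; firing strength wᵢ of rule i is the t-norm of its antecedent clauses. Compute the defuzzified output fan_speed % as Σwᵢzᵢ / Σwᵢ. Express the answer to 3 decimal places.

32.809

R1 (z=7.0): ¬few=1−0.07=0.93, low=0.92; AND[min(a, b)] → w = 0.92
R2 (z=65.1): vacant=0.46, low=0.92; AND[min(a, b)] → w = 0.46
R3 (z=46.7): high=0.64 → w = 0.64
Weighted average = (0.92·7.0 + 0.46·65.1 + 0.64·46.7) / (0.92 + 0.46 + 0.64)
  = 66.2740 / 2.0200 = 32.809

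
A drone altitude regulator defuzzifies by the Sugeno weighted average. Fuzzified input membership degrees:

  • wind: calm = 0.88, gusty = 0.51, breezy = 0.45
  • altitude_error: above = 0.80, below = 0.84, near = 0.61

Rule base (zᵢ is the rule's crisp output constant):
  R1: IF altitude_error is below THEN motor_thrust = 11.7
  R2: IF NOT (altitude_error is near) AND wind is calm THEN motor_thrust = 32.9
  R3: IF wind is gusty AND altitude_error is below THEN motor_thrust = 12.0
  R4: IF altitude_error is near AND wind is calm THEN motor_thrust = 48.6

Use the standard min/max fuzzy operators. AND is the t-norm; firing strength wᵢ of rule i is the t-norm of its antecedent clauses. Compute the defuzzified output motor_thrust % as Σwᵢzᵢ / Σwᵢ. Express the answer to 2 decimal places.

R1 (z=11.7): below=0.84 → w = 0.84
R2 (z=32.9): ¬near=1−0.61=0.39, calm=0.88; AND[min(a, b)] → w = 0.39
R3 (z=12.0): gusty=0.51, below=0.84; AND[min(a, b)] → w = 0.51
R4 (z=48.6): near=0.61, calm=0.88; AND[min(a, b)] → w = 0.61
Weighted average = (0.84·11.7 + 0.39·32.9 + 0.51·12.0 + 0.61·48.6) / (0.84 + 0.39 + 0.51 + 0.61)
  = 58.4250 / 2.3500 = 24.86

24.86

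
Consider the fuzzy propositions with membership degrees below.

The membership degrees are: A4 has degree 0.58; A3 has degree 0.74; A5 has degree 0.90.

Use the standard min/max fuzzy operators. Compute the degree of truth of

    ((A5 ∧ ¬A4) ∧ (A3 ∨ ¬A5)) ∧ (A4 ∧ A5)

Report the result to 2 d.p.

¬A4 = 1 − 0.58 = 0.42
A5 ∧ ¬A4 = min(a, b) on (0.90, 0.42) = 0.42
¬A5 = 1 − 0.90 = 0.10
A3 ∨ ¬A5 = max(a, b) on (0.74, 0.10) = 0.74
(A5 ∧ ¬A4) ∧ (A3 ∨ ¬A5) = min(a, b) on (0.42, 0.74) = 0.42
A4 ∧ A5 = min(a, b) on (0.58, 0.90) = 0.58
((A5 ∧ ¬A4) ∧ (A3 ∨ ¬A5)) ∧ (A4 ∧ A5) = min(a, b) on (0.42, 0.58) = 0.42

0.42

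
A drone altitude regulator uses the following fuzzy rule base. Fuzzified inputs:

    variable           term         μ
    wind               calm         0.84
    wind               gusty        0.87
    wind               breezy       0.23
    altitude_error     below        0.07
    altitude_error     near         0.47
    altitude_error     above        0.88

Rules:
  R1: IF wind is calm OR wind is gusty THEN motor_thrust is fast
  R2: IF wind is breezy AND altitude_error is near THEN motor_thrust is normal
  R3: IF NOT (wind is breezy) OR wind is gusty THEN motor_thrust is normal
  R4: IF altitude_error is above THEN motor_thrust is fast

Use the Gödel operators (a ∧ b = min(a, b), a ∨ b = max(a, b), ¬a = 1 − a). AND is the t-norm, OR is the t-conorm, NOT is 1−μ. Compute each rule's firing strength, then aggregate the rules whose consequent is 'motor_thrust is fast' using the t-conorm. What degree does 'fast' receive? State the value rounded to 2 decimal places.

0.88

R1: calm=0.84, gusty=0.87; OR[max(a, b)] → w = 0.87
R2: breezy=0.23, near=0.47; AND[min(a, b)] → w = 0.23
R3: ¬breezy=1−0.23=0.77, gusty=0.87; OR[max(a, b)] → w = 0.87
R4: above=0.88 → w = 0.88
Rules with consequent 'fast': {R1, R4} → strengths 0.87, 0.88
Aggregate via t-conorm [max(a, b)]: 0.88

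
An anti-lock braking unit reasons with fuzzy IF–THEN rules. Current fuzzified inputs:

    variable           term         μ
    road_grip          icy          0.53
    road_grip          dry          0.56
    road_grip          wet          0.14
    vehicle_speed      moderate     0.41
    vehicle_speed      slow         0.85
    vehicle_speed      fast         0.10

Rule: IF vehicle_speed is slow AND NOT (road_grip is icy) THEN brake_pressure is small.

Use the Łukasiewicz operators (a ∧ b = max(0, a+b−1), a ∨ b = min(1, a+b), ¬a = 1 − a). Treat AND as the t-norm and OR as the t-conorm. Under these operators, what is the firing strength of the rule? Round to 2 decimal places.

0.32

firing strength: slow=0.85, ¬icy=1−0.53=0.47; AND[max(0, a+b−1)] → w = 0.32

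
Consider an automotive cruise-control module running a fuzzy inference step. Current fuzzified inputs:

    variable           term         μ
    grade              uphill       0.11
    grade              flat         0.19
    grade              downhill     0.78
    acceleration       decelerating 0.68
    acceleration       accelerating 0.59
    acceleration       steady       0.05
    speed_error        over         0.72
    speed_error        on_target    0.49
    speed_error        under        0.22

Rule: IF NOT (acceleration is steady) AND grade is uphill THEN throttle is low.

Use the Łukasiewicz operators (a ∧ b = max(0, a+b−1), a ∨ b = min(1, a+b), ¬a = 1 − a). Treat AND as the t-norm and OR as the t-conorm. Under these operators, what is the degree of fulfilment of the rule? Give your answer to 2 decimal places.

0.06

firing strength: ¬steady=1−0.05=0.95, uphill=0.11; AND[max(0, a+b−1)] → w = 0.06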